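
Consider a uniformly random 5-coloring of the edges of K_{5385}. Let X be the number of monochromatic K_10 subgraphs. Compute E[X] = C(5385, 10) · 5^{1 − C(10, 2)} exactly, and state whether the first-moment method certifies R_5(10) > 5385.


E[X] = C(5385, 10) · 5^{1 − 45} = 5603542957245638044321604098176 · 5^{−44} = 5603542957245638044321604098176/5684341886080801486968994140625.
As a reduced fraction: E[X] = 5603542957245638044321604098176/5684341886080801486968994140625 ≈ 0.985786.
Is E[X] < 1? YES.
Since E[X] < 1, there exists a 5-coloring of K_{5385} with no monochromatic K_10; hence R_5(10) > 5385.

E[X] = 5603542957245638044321604098176/5684341886080801486968994140625 ≈ 0.985786; E[X] < 1, so R_5(10) > 5385.


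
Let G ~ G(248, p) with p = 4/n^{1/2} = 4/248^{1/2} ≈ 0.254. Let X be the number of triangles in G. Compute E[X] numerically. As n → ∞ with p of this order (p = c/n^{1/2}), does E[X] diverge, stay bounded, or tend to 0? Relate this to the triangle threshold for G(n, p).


Number of potential triangles: C(248, 3) = 2511496.
Each occurs with probability p³ ≈ (0.254)³ ≈ 1.6387113e-02.
By linearity: E[X] = C(248, 3)·p³ ≈ 2511496 · 1.6387113e-02 ≈ 41156.16916.
Since α = 1/2 < 1, p = c/n^{1/2} ≫ 1/n is above the triangle threshold p ~ 1/n. Asymptotically E[X] ~ (c³/6)·n^{3(1−α)} = (4³/6)·n^{1.5} → ∞; triangles are abundant w.h.p.

E[X] ≈ 41156.16916; in regime p = Θ(1/n^{1/2}) E[X] diverges (above the triangle threshold p ~ 1/n).


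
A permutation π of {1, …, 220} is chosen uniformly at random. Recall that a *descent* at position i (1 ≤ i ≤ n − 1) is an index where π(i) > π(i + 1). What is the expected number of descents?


Write X = Σ X_I over i = 1, …, 219, with X_I the indicator of one descent.
There are 219 indicators.
For each fixed i, the pair (π(i), π(i+1)) is a uniformly random ordered pair of distinct values from {1, …, 220}; by symmetry P[π(i) > π(i+1)] = 1/2.
By linearity: E[X] = 219 · (1/2) = (220 − 1) · (1/2) = 219/2 ≈ 109.5000.

E[X] = 219/2 = 109.5000.


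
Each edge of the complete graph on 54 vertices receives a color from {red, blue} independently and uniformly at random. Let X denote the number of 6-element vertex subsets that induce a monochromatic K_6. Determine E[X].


Let X = Σ_S X_S over the C(54, 6) = 25827165 subsets S of size 6, where X_S = 1 if the K_6 on S is monochromatic.
For a fixed S, the K_6 on S has C(6, 2) = 15 edges. P[all 15 edges red] = (1/2)^15, and likewise for blue, so P[monochromatic] = 2·(1/2)^15 = 2^{1 − 15} = 1/16384.
By linearity: E[X] = C(54, 6) · 2^{1 − 15} = 25827165 · 1/16384 = 25827165/16384.
Numerically: E[X] ≈ 1576.3651.

E[X] = C(54,6)·2^(1−C(6,2)) = 25827165/16384 ≈ 1576.3651.


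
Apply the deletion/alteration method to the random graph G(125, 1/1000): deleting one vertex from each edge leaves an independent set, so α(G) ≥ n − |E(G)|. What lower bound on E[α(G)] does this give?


E[|E(G)|] = C(125, 2)·p = 7750 · (1/1000) = 31/4.
E[α(G)] ≥ n − E[|E(G)|] = 125 − 31/4 = 469/4.
Numerically: ≈ 117.250.
(This is only a lower bound; the true E[α(G)] may be larger.)

E[α(G)] ≥ 469/4 ≈ 117.250.


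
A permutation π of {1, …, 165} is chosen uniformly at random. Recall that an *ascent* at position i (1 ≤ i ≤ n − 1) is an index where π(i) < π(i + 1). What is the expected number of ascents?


Write X = Σ X_I over i = 1, …, 164, with X_I the indicator of one ascent.
There are 164 indicators.
For each fixed i, the pair (π(i), π(i+1)) is a uniformly random ordered pair of distinct values from {1, …, 165}; by symmetry P[π(i) < π(i+1)] = 1/2.
By linearity: E[X] = 164 · (1/2) = (165 − 1) · (1/2) = 82 ≈ 82.00000.

E[X] = 82 = 82.00000.


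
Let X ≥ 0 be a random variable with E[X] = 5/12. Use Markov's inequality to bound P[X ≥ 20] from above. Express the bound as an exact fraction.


μ = E[X] = 5/12, a = 20.
Markov: P[X ≥ 20] ≤ μ/a = (5/12)/20 = 1/48.
Numerically: ≈ 0.02083.
(Since a = 20 > μ = 0.41667, the bound 1/48 is < 1 and informative.)

P[X ≥ 20] ≤ 1/48 ≈ 0.02083.


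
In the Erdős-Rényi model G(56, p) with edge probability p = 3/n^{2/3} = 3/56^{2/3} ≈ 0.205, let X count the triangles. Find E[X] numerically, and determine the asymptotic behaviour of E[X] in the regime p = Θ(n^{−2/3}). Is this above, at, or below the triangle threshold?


Number of potential triangles: C(56, 3) = 27720.
Each occurs with probability p³ ≈ (0.205)³ ≈ 8.609694e-03.
By linearity: E[X] = C(56, 3)·p³ ≈ 27720 · 8.609694e-03 ≈ 238.6607.
Since α = 2/3 < 1, p = c/n^{2/3} ≫ 1/n is above the triangle threshold p ~ 1/n. Asymptotically E[X] ~ (c³/6)·n^{3(1−α)} = (3³/6)·n^{1} → ∞; triangles are abundant w.h.p.

E[X] ≈ 238.6607; in regime p = Θ(1/n^{2/3}) E[X] diverges (above the triangle threshold p ~ 1/n).


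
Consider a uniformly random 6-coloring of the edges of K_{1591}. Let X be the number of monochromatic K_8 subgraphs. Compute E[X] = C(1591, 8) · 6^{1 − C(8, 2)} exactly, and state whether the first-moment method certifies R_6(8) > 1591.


E[X] = C(1591, 8) · 6^{1 − 28} = 1000427749141189953870 · 6^{−27} = 1000427749141189953870/1023490369077469249536.
As a reduced fraction: E[X] = 55579319396732775215/56860576059859402752 ≈ 0.9774667.
Is E[X] < 1? YES.
Since E[X] < 1, there exists a 6-coloring of K_{1591} with no monochromatic K_8; hence R_6(8) > 1591.

E[X] = 55579319396732775215/56860576059859402752 ≈ 0.9774667; E[X] < 1, so R_6(8) > 1591.


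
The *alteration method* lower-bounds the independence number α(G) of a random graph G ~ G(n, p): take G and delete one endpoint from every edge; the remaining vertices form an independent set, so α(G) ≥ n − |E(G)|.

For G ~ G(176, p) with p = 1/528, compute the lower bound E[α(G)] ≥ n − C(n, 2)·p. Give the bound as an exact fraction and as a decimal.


E[|E(G)|] = C(176, 2)·p = 15400 · (1/528) = 175/6.
E[α(G)] ≥ n − E[|E(G)|] = 176 − 175/6 = 881/6.
Numerically: ≈ 146.8333.
(This is only a lower bound; the true E[α(G)] may be larger.)

E[α(G)] ≥ 881/6 ≈ 146.8333.


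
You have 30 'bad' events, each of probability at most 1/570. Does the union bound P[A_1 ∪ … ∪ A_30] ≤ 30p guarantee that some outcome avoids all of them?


Union bound: P[∪_{i=1}^{30} A_i] ≤ Σ_i P[A_i] ≤ 30·p = 30·(1/570) = 1/19.
Numerically: 1/19 ≈ 0.052632.
Is 1/19 < 1? YES.
Since P[∪ A_i] ≤ 1/19 < 1, the complement has P[∩ A_i^c] ≥ 1 − 1/19 = 18/19 > 0, so some outcome avoids every A_i.

30·p = 1/19 ≈ 0.052632; existence CERTIFIED by the union bound.


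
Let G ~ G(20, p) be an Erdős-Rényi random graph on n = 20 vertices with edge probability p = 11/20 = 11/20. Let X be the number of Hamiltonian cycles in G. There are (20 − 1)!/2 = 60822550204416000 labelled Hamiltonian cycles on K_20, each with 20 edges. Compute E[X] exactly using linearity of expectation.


K_20 has (20 − 1)!/2 = 60822550204416000 labelled Hamiltonian cycles.
For each such Hamiltonian cycle H, let X_H = 1 if all 20 edges of H are present in G. Then P[X_H = 1] = p^{20} = (11/20)^{20} = 672749994932560009201/104857600000000000000000000.
Summing the indicators: E[X] = Σ_H E[X_H] = 60822550204416000 · p^{20} = 60822550204416000 · 672749994932560009201/104857600000000000000000000 = 9989836509230039246035759128621/25600000000000000000.
Numerically: E[X] ≈ 3.9023e+11.

E[X] = 60822550204416000 · (11/20)^{20} = 9989836509230039246035759128621/25600000000000000000 ≈ 3.9023e+11.


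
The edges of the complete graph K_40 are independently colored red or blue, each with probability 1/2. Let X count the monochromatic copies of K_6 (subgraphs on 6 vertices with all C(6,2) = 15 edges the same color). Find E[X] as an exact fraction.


Let X = Σ_S X_S over the C(40, 6) = 3838380 subsets S of size 6, where X_S = 1 if the K_6 on S is monochromatic.
For a fixed S, the K_6 on S has C(6, 2) = 15 edges. P[all 15 edges red] = (1/2)^15, and likewise for blue, so P[monochromatic] = 2·(1/2)^15 = 2^{1 − 15} = 1/16384.
By linearity: E[X] = C(40, 6) · 2^{1 − 15} = 3838380 · 1/16384 = 959595/4096.
Numerically: E[X] ≈ 234.276123.

E[X] = C(40,6)·2^(1−C(6,2)) = 959595/4096 ≈ 234.276123.


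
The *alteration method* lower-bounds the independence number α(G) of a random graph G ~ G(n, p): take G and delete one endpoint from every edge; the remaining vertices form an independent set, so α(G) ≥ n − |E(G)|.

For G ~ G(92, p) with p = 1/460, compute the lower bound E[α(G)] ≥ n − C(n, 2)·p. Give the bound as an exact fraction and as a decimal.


E[|E(G)|] = C(92, 2)·p = 4186 · (1/460) = 91/10.
E[α(G)] ≥ n − E[|E(G)|] = 92 − 91/10 = 829/10.
Numerically: ≈ 82.900000.
(This is only a lower bound; the true E[α(G)] may be larger.)

E[α(G)] ≥ 829/10 ≈ 82.900000.


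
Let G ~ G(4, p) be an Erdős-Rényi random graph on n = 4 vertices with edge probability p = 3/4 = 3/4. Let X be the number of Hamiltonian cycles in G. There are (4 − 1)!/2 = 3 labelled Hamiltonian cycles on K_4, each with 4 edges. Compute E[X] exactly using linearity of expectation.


K_4 has (4 − 1)!/2 = 3 labelled Hamiltonian cycles.
For each such Hamiltonian cycle H, let X_H = 1 if all 4 edges of H are present in G. Then P[X_H = 1] = p^{4} = (3/4)^{4} = 81/256.
Summing the indicators: E[X] = Σ_H E[X_H] = 3 · p^{4} = 3 · 81/256 = 243/256.
Numerically: E[X] ≈ 0.94922.

E[X] = 3 · (3/4)^{4} = 243/256 ≈ 0.94922.


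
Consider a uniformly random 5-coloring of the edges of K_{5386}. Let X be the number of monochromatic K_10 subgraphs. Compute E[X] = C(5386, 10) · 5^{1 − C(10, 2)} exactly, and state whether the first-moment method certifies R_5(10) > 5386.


E[X] = C(5386, 10) · 5^{1 − 45} = 5613966214234562222231428510561 · 5^{−44} = 5613966214234562222231428510561/5684341886080801486968994140625.
As a reduced fraction: E[X] = 5613966214234562222231428510561/5684341886080801486968994140625 ≈ 0.9876194.
Is E[X] < 1? YES.
Since E[X] < 1, there exists a 5-coloring of K_{5386} with no monochromatic K_10; hence R_5(10) > 5386.

E[X] = 5613966214234562222231428510561/5684341886080801486968994140625 ≈ 0.9876194; E[X] < 1, so R_5(10) > 5386.


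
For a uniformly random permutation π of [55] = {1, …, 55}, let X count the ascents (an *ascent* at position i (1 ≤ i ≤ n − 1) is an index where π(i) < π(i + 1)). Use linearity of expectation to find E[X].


Write X = Σ X_I over i = 1, …, 54, with X_I the indicator of one ascent.
There are 54 indicators.
For each fixed i, the pair (π(i), π(i+1)) is a uniformly random ordered pair of distinct values from {1, …, 55}; by symmetry P[π(i) < π(i+1)] = 1/2.
By linearity: E[X] = 54 · (1/2) = (55 − 1) · (1/2) = 27 ≈ 27.000.

E[X] = 27 = 27.000.


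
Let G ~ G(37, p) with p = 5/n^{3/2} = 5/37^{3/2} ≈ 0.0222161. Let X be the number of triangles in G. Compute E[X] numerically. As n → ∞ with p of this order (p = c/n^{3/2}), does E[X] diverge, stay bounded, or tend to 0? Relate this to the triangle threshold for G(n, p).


Number of potential triangles: C(37, 3) = 7770.
Each occurs with probability p³ ≈ (0.0222161)³ ≈ 1.09648389e-05.
By linearity: E[X] = C(37, 3)·p³ ≈ 7770 · 1.09648389e-05 ≈ 0.085197.
Since α = 3/2 > 1, p = c/n^{3/2} = o(1/n) is below the triangle threshold p ~ 1/n. Asymptotically E[X] ~ (c³/6)·n^{3(1−α)} = (5³/6)·n^{-1.5} → 0, so by Markov's inequality G has no triangles w.h.p.

E[X] ≈ 0.085197; in regime p = Θ(1/n^{3/2}) E[X] tends to 0 (below the triangle threshold p ~ 1/n).


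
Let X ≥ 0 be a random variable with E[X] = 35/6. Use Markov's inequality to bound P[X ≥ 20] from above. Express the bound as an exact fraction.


μ = E[X] = 35/6, a = 20.
Markov: P[X ≥ 20] ≤ μ/a = (35/6)/20 = 7/24.
Numerically: ≈ 0.292.
(Since a = 20 > μ = 5.833, the bound 7/24 is < 1 and informative.)

P[X ≥ 20] ≤ 7/24 ≈ 0.292.


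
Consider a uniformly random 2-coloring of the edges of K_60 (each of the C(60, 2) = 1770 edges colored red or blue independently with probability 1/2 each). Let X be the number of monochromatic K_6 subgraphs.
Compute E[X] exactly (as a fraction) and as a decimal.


Let X = Σ_S X_S over the C(60, 6) = 50063860 subsets S of size 6, where X_S = 1 if the K_6 on S is monochromatic.
For a fixed S, the K_6 on S has C(6, 2) = 15 edges. P[all 15 edges red] = (1/2)^15, and likewise for blue, so P[monochromatic] = 2·(1/2)^15 = 2^{1 − 15} = 1/16384.
By linearity: E[X] = C(60, 6) · 2^{1 − 15} = 50063860 · 1/16384 = 12515965/4096.
Numerically: E[X] ≈ 3055.65552.

E[X] = C(60,6)·2^(1−C(6,2)) = 12515965/4096 ≈ 3055.65552.


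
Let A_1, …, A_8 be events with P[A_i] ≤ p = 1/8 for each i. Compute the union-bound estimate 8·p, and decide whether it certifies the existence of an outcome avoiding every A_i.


Union bound: P[∪_{i=1}^{8} A_i] ≤ Σ_i P[A_i] ≤ 8·p = 8·(1/8) = 1.
Numerically: 1 ≈ 1.0000000.
Is 1 < 1? NO.
Since the bound 1 is ≥ 1, the union bound is uninformative here; it does NOT by itself certify existence.

8·p = 1 ≈ 1.0000000; existence NOT certified by the union bound.


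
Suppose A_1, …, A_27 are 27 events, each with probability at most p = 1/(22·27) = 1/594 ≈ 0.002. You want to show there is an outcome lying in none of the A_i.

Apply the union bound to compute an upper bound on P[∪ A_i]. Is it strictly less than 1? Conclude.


Union bound: P[∪_{i=1}^{27} A_i] ≤ Σ_i P[A_i] ≤ 27·p = 27·(1/594) = 1/22.
Numerically: 1/22 ≈ 0.045.
Is 1/22 < 1? YES.
Since P[∪ A_i] ≤ 1/22 < 1, the complement has P[∩ A_i^c] ≥ 1 − 1/22 = 21/22 > 0, so some outcome avoids every A_i.

27·p = 1/22 ≈ 0.045; existence CERTIFIED by the union bound.


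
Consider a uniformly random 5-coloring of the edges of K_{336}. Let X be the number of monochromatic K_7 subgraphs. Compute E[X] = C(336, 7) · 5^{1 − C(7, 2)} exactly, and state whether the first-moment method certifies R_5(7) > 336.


E[X] = C(336, 7) · 5^{1 − 21} = 90079147136880 · 5^{−20} = 90079147136880/95367431640625.
As a reduced fraction: E[X] = 18015829427376/19073486328125 ≈ 0.944548.
Is E[X] < 1? YES.
Since E[X] < 1, there exists a 5-coloring of K_{336} with no monochromatic K_7; hence R_5(7) > 336.

E[X] = 18015829427376/19073486328125 ≈ 0.944548; E[X] < 1, so R_5(7) > 336.


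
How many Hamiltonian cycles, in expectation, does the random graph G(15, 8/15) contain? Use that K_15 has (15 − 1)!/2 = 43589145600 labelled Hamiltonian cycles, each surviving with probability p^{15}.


K_15 has (15 − 1)!/2 = 43589145600 labelled Hamiltonian cycles.
For each such Hamiltonian cycle H, let X_H = 1 if all 15 edges of H are present in G. Then P[X_H = 1] = p^{15} = (8/15)^{15} = 35184372088832/437893890380859375.
By linearity of expectation: E[X] = Σ_H E[X_H] = 43589145600 · p^{15} = 43589145600 · 35184372088832/437893890380859375 = 252453780711880523776/72081298828125.
Numerically: E[X] ≈ 3.5023e+06.

E[X] = 43589145600 · (8/15)^{15} = 252453780711880523776/72081298828125 ≈ 3.5023e+06.


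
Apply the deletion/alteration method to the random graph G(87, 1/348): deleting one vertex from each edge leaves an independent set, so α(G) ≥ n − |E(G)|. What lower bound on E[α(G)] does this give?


E[|E(G)|] = C(87, 2)·p = 3741 · (1/348) = 43/4.
E[α(G)] ≥ n − E[|E(G)|] = 87 − 43/4 = 305/4.
Numerically: ≈ 76.2500.
(This is only a lower bound; the true E[α(G)] may be larger.)

E[α(G)] ≥ 305/4 ≈ 76.2500.


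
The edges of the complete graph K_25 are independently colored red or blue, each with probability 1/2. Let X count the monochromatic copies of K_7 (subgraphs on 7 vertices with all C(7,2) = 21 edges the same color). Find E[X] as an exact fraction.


Let X = Σ_S X_S over the C(25, 7) = 480700 subsets S of size 7, where X_S = 1 if the K_7 on S is monochromatic.
For a fixed S, the K_7 on S has C(7, 2) = 21 edges. P[all 21 edges red] = (1/2)^21, and likewise for blue, so P[monochromatic] = 2·(1/2)^21 = 2^{1 − 21} = 1/1048576.
By linearity of expectation: E[X] = C(25, 7) · 2^{1 − 21} = 480700 · 1/1048576 = 120175/262144.
Numerically: E[X] ≈ 0.458431.

E[X] = C(25,7)·2^(1−C(7,2)) = 120175/262144 ≈ 0.458431.


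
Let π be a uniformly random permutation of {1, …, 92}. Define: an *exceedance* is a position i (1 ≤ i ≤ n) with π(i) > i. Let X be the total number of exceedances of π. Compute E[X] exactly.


Write X = Σ_{i=1}^{92} X_i, where X_i = 1_{π(i) > i}.
For each fixed i, π(i) is uniform over {1, …, 92} (marginal of a uniform permutation), so P[π(i) > i] = (n − i)/n. Summing: Σ_{i=1}^{92} (n − i)/n = (0 + 1 + … + 91)/92 = 92(92 − 1)/(2·92) = (92 − 1)/2.
Hence E[X] = Σ_{i=1}^{92} (92 − i)/92 = 91/2 ≈ 45.500.

E[X] = 91/2 = 45.500.


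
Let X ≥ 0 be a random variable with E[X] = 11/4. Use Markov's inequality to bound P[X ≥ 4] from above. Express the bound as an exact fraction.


μ = E[X] = 11/4, a = 4.
Markov: P[X ≥ 4] ≤ μ/a = (11/4)/4 = 11/16.
Numerically: ≈ 0.68750.
(Since a = 4 > μ = 2.75000, the bound 11/16 is < 1 and informative.)

P[X ≥ 4] ≤ 11/16 ≈ 0.68750.


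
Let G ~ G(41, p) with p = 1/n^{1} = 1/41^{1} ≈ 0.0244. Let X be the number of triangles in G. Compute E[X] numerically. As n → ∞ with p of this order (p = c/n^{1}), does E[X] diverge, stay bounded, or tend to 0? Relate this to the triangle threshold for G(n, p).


Number of potential triangles: C(41, 3) = 10660.
Each occurs with probability p³ ≈ (0.0244)³ ≈ 1.45094e-05.
By linearity: E[X] = C(41, 3)·p³ ≈ 10660 · 1.45094e-05 ≈ 0.155.
Here α = 1, so p = 1/n is exactly at the triangle threshold p ~ 1/n. Asymptotically E[X] → c³/6 = 1³/6 = 1/6 ≈ 0.167, a bounded constant. In this regime the triangle count is asymptotically Poisson(c³/6).

E[X] ≈ 0.155; in regime p = Θ(1/n^{1}) E[X] stays bounded (at the triangle threshold p ~ 1/n).


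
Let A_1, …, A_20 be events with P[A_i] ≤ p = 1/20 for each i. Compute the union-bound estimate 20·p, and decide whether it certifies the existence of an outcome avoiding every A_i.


Union bound: P[∪_{i=1}^{20} A_i] ≤ Σ_i P[A_i] ≤ 20·p = 20·(1/20) = 1.
Numerically: 1 ≈ 1.0000000.
Is 1 < 1? NO.
Since the bound 1 is ≥ 1, the union bound is uninformative here; it does NOT by itself certify existence.

20·p = 1 ≈ 1.0000000; existence NOT certified by the union bound.


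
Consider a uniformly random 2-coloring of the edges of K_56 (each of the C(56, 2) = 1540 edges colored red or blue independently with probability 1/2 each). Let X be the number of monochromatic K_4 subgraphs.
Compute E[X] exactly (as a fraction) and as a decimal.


Let X = Σ_S X_S over the C(56, 4) = 367290 subsets S of size 4, where X_S = 1 if the K_4 on S is monochromatic.
For a fixed S, the K_4 on S has C(4, 2) = 6 edges. P[all 6 edges red] = (1/2)^6, and likewise for blue, so P[monochromatic] = 2·(1/2)^6 = 2^{1 − 6} = 1/32.
By linearity: E[X] = C(56, 4) · 2^{1 − 6} = 367290 · 1/32 = 183645/16.
Numerically: E[X] ≈ 11477.8125.

E[X] = C(56,4)·2^(1−C(4,2)) = 183645/16 ≈ 11477.8125.


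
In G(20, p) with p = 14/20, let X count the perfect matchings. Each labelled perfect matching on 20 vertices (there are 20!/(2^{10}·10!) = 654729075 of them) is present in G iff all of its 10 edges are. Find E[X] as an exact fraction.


K_20 has 20!/(2^{10}·10!) = 654729075 labelled perfect matchings.
For each such perfect matching H, let X_H = 1 if all 10 edges of H are present in G. Then P[X_H = 1] = p^{10} = (7/10)^{10} = 282475249/10000000000.
Summing the indicators: E[X] = Σ_H E[X_H] = 654729075 · p^{10} = 654729075 · 282475249/10000000000 = 7397790339526587/400000000.
Numerically: E[X] ≈ 1.85e+07.

E[X] = 654729075 · (7/10)^{10} = 7397790339526587/400000000 ≈ 1.85e+07.


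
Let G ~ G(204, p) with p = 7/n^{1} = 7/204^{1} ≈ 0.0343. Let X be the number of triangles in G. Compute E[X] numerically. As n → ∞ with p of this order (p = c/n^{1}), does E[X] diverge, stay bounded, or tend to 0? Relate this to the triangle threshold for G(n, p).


Number of potential triangles: C(204, 3) = 1394204.
Each occurs with probability p³ ≈ (0.0343)³ ≈ 4.04021e-05.
By linearity: E[X] = C(204, 3)·p³ ≈ 1394204 · 4.04021e-05 ≈ 56.329.
Here α = 1, so p = 7/n is exactly at the triangle threshold p ~ 1/n. Asymptotically E[X] → c³/6 = 7³/6 = 343/6 ≈ 57.167, a bounded constant. In this regime the triangle count is asymptotically Poisson(c³/6).

E[X] ≈ 56.329; in regime p = Θ(1/n^{1}) E[X] stays bounded (at the triangle threshold p ~ 1/n).


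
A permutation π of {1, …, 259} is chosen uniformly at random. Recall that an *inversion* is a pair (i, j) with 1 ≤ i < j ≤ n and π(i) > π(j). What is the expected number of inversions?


Write X = Σ X_I over the C(259, 2) = 33411 pairs i < j, with X_I the indicator of one inversion.
There are 33411 indicators.
For each fixed pair i < j, the values π(i) and π(j) are two distinct elements of {1, …, 259} in uniformly random order; by symmetry P[π(i) > π(j)] = 1/2.
By linearity: E[X] = 33411 · (1/2) = C(259, 2) · (1/2) = 33411/2 = 33411/2 ≈ 16705.50000.

E[X] = 33411/2 = 16705.50000.


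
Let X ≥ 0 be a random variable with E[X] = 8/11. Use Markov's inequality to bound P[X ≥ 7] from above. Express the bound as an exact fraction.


μ = E[X] = 8/11, a = 7.
Markov: P[X ≥ 7] ≤ μ/a = (8/11)/7 = 8/77.
Numerically: ≈ 0.10390.
(Since a = 7 > μ = 0.72727, the bound 8/77 is < 1 and informative.)

P[X ≥ 7] ≤ 8/77 ≈ 0.10390.


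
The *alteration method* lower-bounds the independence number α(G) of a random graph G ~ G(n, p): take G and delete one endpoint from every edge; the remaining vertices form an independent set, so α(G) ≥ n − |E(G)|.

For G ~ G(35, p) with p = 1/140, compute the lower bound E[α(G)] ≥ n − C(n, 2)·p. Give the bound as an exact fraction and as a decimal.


E[|E(G)|] = C(35, 2)·p = 595 · (1/140) = 17/4.
E[α(G)] ≥ n − E[|E(G)|] = 35 − 17/4 = 123/4.
Numerically: ≈ 30.750.
(This is only a lower bound; the true E[α(G)] may be larger.)

E[α(G)] ≥ 123/4 ≈ 30.750.


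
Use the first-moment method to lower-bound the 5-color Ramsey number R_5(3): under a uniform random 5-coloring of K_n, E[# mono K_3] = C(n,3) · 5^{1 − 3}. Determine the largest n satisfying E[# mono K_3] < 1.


We need C(n, 3) · 5^{1 − 3} < 1, i.e. C(n, 3) < 5^{3 − 1} = 25.
Check values of n near the boundary:
  n = 5: C(5, 3) = 10; 10 < 25? YES
  n = 6: C(6, 3) = 20; 20 < 25? YES
  n = 7: C(7, 3) = 35; 35 < 25? NO
  n = 8: C(8, 3) = 56; 56 < 25? NO
  n = 9: C(9, 3) = 84; 84 < 25? NO
The largest n with C(n, 3) < 25 is n = 6 (where E[X] = 4/5 ≈ 0.8000000). Hence R_5(3) > 6, i.e. R_5(3) ≥ 7.

Largest n = 6; hence R_5(3) > 6.


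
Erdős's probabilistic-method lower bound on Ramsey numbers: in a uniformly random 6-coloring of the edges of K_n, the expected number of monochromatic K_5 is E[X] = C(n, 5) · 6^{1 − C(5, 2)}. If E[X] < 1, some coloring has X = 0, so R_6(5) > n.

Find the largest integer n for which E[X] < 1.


We need C(n, 5) · 6^{1 − 10} < 1, i.e. C(n, 5) < 6^{10 − 1} = 10077696.
Check values of n near the boundary:
  n = 64: C(64, 5) = 7624512; 7624512 < 10077696? YES
  n = 65: C(65, 5) = 8259888; 8259888 < 10077696? YES
  n = 66: C(66, 5) = 8936928; 8936928 < 10077696? YES
  n = 67: C(67, 5) = 9657648; 9657648 < 10077696? YES
  n = 68: C(68, 5) = 10424128; 10424128 < 10077696? NO
The largest n with C(n, 5) < 10077696 is n = 67 (where E[X] = 67067/69984 ≈ 0.9583). Hence R_6(5) > 67, i.e. R_6(5) ≥ 68.

Largest n = 67; hence R_6(5) > 67.


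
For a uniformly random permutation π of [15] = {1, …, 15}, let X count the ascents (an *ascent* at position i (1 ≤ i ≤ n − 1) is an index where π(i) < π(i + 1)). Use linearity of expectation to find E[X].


Write X = Σ X_I over i = 1, …, 14, with X_I the indicator of one ascent.
There are 14 indicators.
For each fixed i, the pair (π(i), π(i+1)) is a uniformly random ordered pair of distinct values from {1, …, 15}; by symmetry P[π(i) < π(i+1)] = 1/2.
By linearity: E[X] = 14 · (1/2) = (15 − 1) · (1/2) = 7 ≈ 7.0000.

E[X] = 7 = 7.0000.


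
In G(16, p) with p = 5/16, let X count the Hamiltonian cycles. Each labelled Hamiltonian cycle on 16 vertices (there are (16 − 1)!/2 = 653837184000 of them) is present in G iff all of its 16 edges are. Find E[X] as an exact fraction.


K_16 has (16 − 1)!/2 = 653837184000 labelled Hamiltonian cycles.
For each such Hamiltonian cycle H, let X_H = 1 if all 16 edges of H are present in G. Then P[X_H = 1] = p^{16} = (5/16)^{16} = 152587890625/18446744073709551616.
Summing the indicators: E[X] = Σ_H E[X_H] = 653837184000 · p^{16} = 653837184000 · 152587890625/18446744073709551616 = 97429332733154296875/18014398509481984.
Numerically: E[X] ≈ 5408.4.

E[X] = 653837184000 · (5/16)^{16} = 97429332733154296875/18014398509481984 ≈ 5408.4.


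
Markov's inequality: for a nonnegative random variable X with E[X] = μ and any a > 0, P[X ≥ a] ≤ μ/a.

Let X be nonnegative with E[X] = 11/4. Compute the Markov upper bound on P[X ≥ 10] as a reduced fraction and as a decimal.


μ = E[X] = 11/4, a = 10.
Markov: P[X ≥ 10] ≤ μ/a = (11/4)/10 = 11/40.
Numerically: ≈ 0.275.
(Since a = 10 > μ = 2.750, the bound 11/40 is < 1 and informative.)

P[X ≥ 10] ≤ 11/40 ≈ 0.275.


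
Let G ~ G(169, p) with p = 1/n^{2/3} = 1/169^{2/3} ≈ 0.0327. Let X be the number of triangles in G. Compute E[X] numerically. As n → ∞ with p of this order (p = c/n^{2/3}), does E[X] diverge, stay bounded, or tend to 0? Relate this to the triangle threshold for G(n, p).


Number of potential triangles: C(169, 3) = 790244.
Each occurs with probability p³ ≈ (0.0327)³ ≈ 3.50128e-05.
By linearity: E[X] = C(169, 3)·p³ ≈ 790244 · 3.50128e-05 ≈ 27.669.
Since α = 2/3 < 1, p = c/n^{2/3} ≫ 1/n is above the triangle threshold p ~ 1/n. Asymptotically E[X] ~ (c³/6)·n^{3(1−α)} = (1³/6)·n^{1} → ∞; triangles are abundant w.h.p.

E[X] ≈ 27.669; in regime p = Θ(1/n^{2/3}) E[X] diverges (above the triangle threshold p ~ 1/n).


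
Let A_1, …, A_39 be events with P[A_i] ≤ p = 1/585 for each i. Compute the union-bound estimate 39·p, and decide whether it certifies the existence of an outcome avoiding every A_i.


Union bound: P[∪_{i=1}^{39} A_i] ≤ Σ_i P[A_i] ≤ 39·p = 39·(1/585) = 1/15.
Numerically: 1/15 ≈ 0.0666667.
Is 1/15 < 1? YES.
Since P[∪ A_i] ≤ 1/15 < 1, the complement has P[∩ A_i^c] ≥ 1 − 1/15 = 14/15 > 0, so some outcome avoids every A_i.

39·p = 1/15 ≈ 0.0666667; existence CERTIFIED by the union bound.


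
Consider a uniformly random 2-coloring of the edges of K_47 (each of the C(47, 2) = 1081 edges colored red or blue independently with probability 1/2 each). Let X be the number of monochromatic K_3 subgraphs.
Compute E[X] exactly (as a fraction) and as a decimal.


Let X = Σ_S X_S over the C(47, 3) = 16215 subsets S of size 3, where X_S = 1 if the K_3 on S is monochromatic.
For a fixed S, the K_3 on S has C(3, 2) = 3 edges. P[all 3 edges red] = (1/2)^3, and likewise for blue, so P[monochromatic] = 2·(1/2)^3 = 2^{1 − 3} = 1/4.
Summing: E[X] = C(47, 3) · 2^{1 − 3} = 16215 · 1/4 = 16215/4.
Numerically: E[X] ≈ 4053.750.

E[X] = C(47,3)·2^(1−C(3,2)) = 16215/4 ≈ 4053.750.


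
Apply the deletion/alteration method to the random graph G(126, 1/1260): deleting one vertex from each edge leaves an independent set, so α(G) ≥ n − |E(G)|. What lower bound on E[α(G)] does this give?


E[|E(G)|] = C(126, 2)·p = 7875 · (1/1260) = 25/4.
E[α(G)] ≥ n − E[|E(G)|] = 126 − 25/4 = 479/4.
Numerically: ≈ 119.750.
(This is only a lower bound; the true E[α(G)] may be larger.)

E[α(G)] ≥ 479/4 ≈ 119.750.


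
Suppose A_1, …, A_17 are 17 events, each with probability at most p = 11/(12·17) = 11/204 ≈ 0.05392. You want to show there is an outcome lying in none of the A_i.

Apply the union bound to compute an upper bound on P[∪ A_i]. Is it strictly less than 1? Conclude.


Union bound: P[∪_{i=1}^{17} A_i] ≤ Σ_i P[A_i] ≤ 17·p = 17·(11/204) = 11/12.
Numerically: 11/12 ≈ 0.91667.
Is 11/12 < 1? YES.
Since P[∪ A_i] ≤ 11/12 < 1, the complement has P[∩ A_i^c] ≥ 1 − 11/12 = 1/12 > 0, so some outcome avoids every A_i.

17·p = 11/12 ≈ 0.91667; existence CERTIFIED by the union bound.


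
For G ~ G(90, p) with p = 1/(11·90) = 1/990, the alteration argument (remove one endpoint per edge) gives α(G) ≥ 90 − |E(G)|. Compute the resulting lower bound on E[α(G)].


E[|E(G)|] = C(90, 2)·p = 4005 · (1/990) = 89/22.
E[α(G)] ≥ n − E[|E(G)|] = 90 − 89/22 = 1891/22.
Numerically: ≈ 85.955.
(This is only a lower bound; the true E[α(G)] may be larger.)

E[α(G)] ≥ 1891/22 ≈ 85.955.


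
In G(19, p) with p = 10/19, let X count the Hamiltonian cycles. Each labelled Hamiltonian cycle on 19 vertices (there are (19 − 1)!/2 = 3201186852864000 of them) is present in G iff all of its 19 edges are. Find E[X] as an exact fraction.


K_19 has (19 − 1)!/2 = 3201186852864000 labelled Hamiltonian cycles.
For each such Hamiltonian cycle H, let X_H = 1 if all 19 edges of H are present in G. Then P[X_H = 1] = p^{19} = (10/19)^{19} = 10000000000000000000/1978419655660313589123979.
Summing the indicators: E[X] = Σ_H E[X_H] = 3201186852864000 · p^{19} = 3201186852864000 · 10000000000000000000/1978419655660313589123979 = 32011868528640000000000000000000000/1978419655660313589123979.
Numerically: E[X] ≈ 1.61805e+10.

E[X] = 3201186852864000 · (10/19)^{19} = 32011868528640000000000000000000000/1978419655660313589123979 ≈ 1.61805e+10.


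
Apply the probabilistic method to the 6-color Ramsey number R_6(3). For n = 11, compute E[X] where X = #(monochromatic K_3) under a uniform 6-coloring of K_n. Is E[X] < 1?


E[X] = C(11, 3) · 6^{1 − 3} = 165 · 6^{−2} = 165/36.
As a reduced fraction: E[X] = 55/12 ≈ 4.5833333.
Is E[X] < 1? NO.
Since E[X] ≥ 1, the first-moment bound is inconclusive at n = 11; it does NOT by itself certify R_6(3) > 11.

E[X] = 55/12 ≈ 4.5833333; E[X] ≥ 1; first-moment method inconclusive here.


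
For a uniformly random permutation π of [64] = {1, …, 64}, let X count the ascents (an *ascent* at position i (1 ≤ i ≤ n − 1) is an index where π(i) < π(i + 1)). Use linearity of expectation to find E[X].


Write X = Σ X_I over i = 1, …, 63, with X_I the indicator of one ascent.
There are 63 indicators.
For each fixed i, the pair (π(i), π(i+1)) is a uniformly random ordered pair of distinct values from {1, …, 64}; by symmetry P[π(i) < π(i+1)] = 1/2.
By linearity: E[X] = 63 · (1/2) = (64 − 1) · (1/2) = 63/2 ≈ 31.50000.

E[X] = 63/2 = 31.50000.


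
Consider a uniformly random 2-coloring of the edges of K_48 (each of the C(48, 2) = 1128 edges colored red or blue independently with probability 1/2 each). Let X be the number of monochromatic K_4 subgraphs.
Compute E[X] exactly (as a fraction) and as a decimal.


Let X = Σ_S X_S over the C(48, 4) = 194580 subsets S of size 4, where X_S = 1 if the K_4 on S is monochromatic.
For a fixed S, the K_4 on S has C(4, 2) = 6 edges. P[all 6 edges red] = (1/2)^6, and likewise for blue, so P[monochromatic] = 2·(1/2)^6 = 2^{1 − 6} = 1/32.
By linearity: E[X] = C(48, 4) · 2^{1 − 6} = 194580 · 1/32 = 48645/8.
Numerically: E[X] ≈ 6080.62500.

E[X] = C(48,4)·2^(1−C(4,2)) = 48645/8 ≈ 6080.62500.


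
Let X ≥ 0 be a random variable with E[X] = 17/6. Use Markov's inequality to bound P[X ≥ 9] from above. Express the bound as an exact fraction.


μ = E[X] = 17/6, a = 9.
Markov: P[X ≥ 9] ≤ μ/a = (17/6)/9 = 17/54.
Numerically: ≈ 0.31481.
(Since a = 9 > μ = 2.83333, the bound 17/54 is < 1 and informative.)

P[X ≥ 9] ≤ 17/54 ≈ 0.31481.


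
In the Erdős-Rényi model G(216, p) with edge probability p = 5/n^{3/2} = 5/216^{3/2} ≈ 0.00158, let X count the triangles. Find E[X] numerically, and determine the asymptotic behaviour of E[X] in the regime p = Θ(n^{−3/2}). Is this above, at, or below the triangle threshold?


Number of potential triangles: C(216, 3) = 1656360.
Each occurs with probability p³ ≈ (0.00158)³ ≈ 3.90722e-09.
By linearity: E[X] = C(216, 3)·p³ ≈ 1656360 · 3.90722e-09 ≈ 0.006.
Since α = 3/2 > 1, p = c/n^{3/2} = o(1/n) is below the triangle threshold p ~ 1/n. Asymptotically E[X] ~ (c³/6)·n^{3(1−α)} = (5³/6)·n^{-1.5} → 0, so by Markov's inequality G has no triangles w.h.p.

E[X] ≈ 0.006; in regime p = Θ(1/n^{3/2}) E[X] tends to 0 (below the triangle threshold p ~ 1/n).


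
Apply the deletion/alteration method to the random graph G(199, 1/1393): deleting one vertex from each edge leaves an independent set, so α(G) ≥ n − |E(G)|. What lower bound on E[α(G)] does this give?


E[|E(G)|] = C(199, 2)·p = 19701 · (1/1393) = 99/7.
E[α(G)] ≥ n − E[|E(G)|] = 199 − 99/7 = 1294/7.
Numerically: ≈ 184.85714.
(This is only a lower bound; the true E[α(G)] may be larger.)

E[α(G)] ≥ 1294/7 ≈ 184.85714.


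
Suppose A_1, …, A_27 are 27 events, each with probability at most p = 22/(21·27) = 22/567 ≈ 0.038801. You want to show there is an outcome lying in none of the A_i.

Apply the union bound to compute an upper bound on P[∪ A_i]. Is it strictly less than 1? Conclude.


Union bound: P[∪_{i=1}^{27} A_i] ≤ Σ_i P[A_i] ≤ 27·p = 27·(22/567) = 22/21.
Numerically: 22/21 ≈ 1.047619.
Is 22/21 < 1? NO.
Since the bound 22/21 is ≥ 1, the union bound is uninformative here; it does NOT by itself certify existence.

27·p = 22/21 ≈ 1.047619; existence NOT certified by the union bound.


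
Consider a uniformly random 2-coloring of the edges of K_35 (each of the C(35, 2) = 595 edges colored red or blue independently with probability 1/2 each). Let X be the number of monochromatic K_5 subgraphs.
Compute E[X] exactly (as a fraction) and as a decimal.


Let X = Σ_S X_S over the C(35, 5) = 324632 subsets S of size 5, where X_S = 1 if the K_5 on S is monochromatic.
For a fixed S, the K_5 on S has C(5, 2) = 10 edges. P[all 10 edges red] = (1/2)^10, and likewise for blue, so P[monochromatic] = 2·(1/2)^10 = 2^{1 − 10} = 1/512.
Summing: E[X] = C(35, 5) · 2^{1 − 10} = 324632 · 1/512 = 40579/64.
Numerically: E[X] ≈ 634.046875.

E[X] = C(35,5)·2^(1−C(5,2)) = 40579/64 ≈ 634.046875.


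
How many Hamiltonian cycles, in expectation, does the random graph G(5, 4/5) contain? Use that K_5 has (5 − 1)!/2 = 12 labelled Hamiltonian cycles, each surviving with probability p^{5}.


K_5 has (5 − 1)!/2 = 12 labelled Hamiltonian cycles.
For each such Hamiltonian cycle H, let X_H = 1 if all 5 edges of H are present in G. Then P[X_H = 1] = p^{5} = (4/5)^{5} = 1024/3125.
By linearity of expectation: E[X] = Σ_H E[X_H] = 12 · p^{5} = 12 · 1024/3125 = 12288/3125.
Numerically: E[X] ≈ 3.9322.

E[X] = 12 · (4/5)^{5} = 12288/3125 ≈ 3.9322.


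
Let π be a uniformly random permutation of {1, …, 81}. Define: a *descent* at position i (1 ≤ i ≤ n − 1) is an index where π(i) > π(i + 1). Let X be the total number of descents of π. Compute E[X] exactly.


Write X = Σ X_I over i = 1, …, 80, with X_I the indicator of one descent.
There are 80 indicators.
For each fixed i, the pair (π(i), π(i+1)) is a uniformly random ordered pair of distinct values from {1, …, 81}; by symmetry P[π(i) > π(i+1)] = 1/2.
By linearity: E[X] = 80 · (1/2) = (81 − 1) · (1/2) = 40 ≈ 40.000000.

E[X] = 40 = 40.000000.


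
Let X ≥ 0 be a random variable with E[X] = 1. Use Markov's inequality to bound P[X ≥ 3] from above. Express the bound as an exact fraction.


μ = E[X] = 1, a = 3.
Markov: P[X ≥ 3] ≤ μ/a = (1)/3 = 1/3.
Numerically: ≈ 0.3333.
(Since a = 3 > μ = 1.0000, the bound 1/3 is < 1 and informative.)

P[X ≥ 3] ≤ 1/3 ≈ 0.3333.


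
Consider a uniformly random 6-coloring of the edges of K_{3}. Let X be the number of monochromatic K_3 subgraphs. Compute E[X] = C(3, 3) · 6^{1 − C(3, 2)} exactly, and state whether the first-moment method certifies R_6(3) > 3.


E[X] = C(3, 3) · 6^{1 − 3} = 1 · 6^{−2} = 1/36.
As a reduced fraction: E[X] = 1/36 ≈ 0.027778.
Is E[X] < 1? YES.
Since E[X] < 1, there exists a 6-coloring of K_{3} with no monochromatic K_3; hence R_6(3) > 3.

E[X] = 1/36 ≈ 0.027778; E[X] < 1, so R_6(3) > 3.


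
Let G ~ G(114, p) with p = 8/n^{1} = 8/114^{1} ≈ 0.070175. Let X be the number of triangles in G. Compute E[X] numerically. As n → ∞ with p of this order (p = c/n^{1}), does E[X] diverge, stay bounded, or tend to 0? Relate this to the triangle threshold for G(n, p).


Number of potential triangles: C(114, 3) = 240464.
Each occurs with probability p³ ≈ (0.070175)³ ≈ 3.4558542e-04.
By linearity: E[X] = C(114, 3)·p³ ≈ 240464 · 3.4558542e-04 ≈ 83.10085.
Here α = 1, so p = 8/n is exactly at the triangle threshold p ~ 1/n. Asymptotically E[X] → c³/6 = 8³/6 = 256/3 ≈ 85.33333, a bounded constant. In this regime the triangle count is asymptotically Poisson(c³/6).

E[X] ≈ 83.10085; in regime p = Θ(1/n^{1}) E[X] stays bounded (at the triangle threshold p ~ 1/n).


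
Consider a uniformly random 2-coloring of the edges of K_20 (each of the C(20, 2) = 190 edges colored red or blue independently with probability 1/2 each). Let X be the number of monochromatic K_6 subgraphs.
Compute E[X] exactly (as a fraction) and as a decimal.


Let X = Σ_S X_S over the C(20, 6) = 38760 subsets S of size 6, where X_S = 1 if the K_6 on S is monochromatic.
For a fixed S, the K_6 on S has C(6, 2) = 15 edges. P[all 15 edges red] = (1/2)^15, and likewise for blue, so P[monochromatic] = 2·(1/2)^15 = 2^{1 − 15} = 1/16384.
By linearity: E[X] = C(20, 6) · 2^{1 − 15} = 38760 · 1/16384 = 4845/2048.
Numerically: E[X] ≈ 2.3657.

E[X] = C(20,6)·2^(1−C(6,2)) = 4845/2048 ≈ 2.3657.


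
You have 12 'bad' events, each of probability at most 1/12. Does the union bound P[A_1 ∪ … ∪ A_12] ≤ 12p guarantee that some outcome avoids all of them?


Union bound: P[∪_{i=1}^{12} A_i] ≤ Σ_i P[A_i] ≤ 12·p = 12·(1/12) = 1.
Numerically: 1 ≈ 1.0000000.
Is 1 < 1? NO.
Since the bound 1 is ≥ 1, the union bound is uninformative here; it does NOT by itself certify existence.

12·p = 1 ≈ 1.0000000; existence NOT certified by the union bound.


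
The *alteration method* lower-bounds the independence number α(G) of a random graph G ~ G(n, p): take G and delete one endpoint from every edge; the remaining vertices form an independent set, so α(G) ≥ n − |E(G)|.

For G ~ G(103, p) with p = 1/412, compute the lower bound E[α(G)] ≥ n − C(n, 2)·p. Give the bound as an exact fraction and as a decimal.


E[|E(G)|] = C(103, 2)·p = 5253 · (1/412) = 51/4.
E[α(G)] ≥ n − E[|E(G)|] = 103 − 51/4 = 361/4.
Numerically: ≈ 90.2500.
(This is only a lower bound; the true E[α(G)] may be larger.)

E[α(G)] ≥ 361/4 ≈ 90.2500.


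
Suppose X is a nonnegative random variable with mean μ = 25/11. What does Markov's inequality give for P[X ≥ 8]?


μ = E[X] = 25/11, a = 8.
Markov: P[X ≥ 8] ≤ μ/a = (25/11)/8 = 25/88.
Numerically: ≈ 0.28409.
(Since a = 8 > μ = 2.27273, the bound 25/88 is < 1 and informative.)

P[X ≥ 8] ≤ 25/88 ≈ 0.28409.


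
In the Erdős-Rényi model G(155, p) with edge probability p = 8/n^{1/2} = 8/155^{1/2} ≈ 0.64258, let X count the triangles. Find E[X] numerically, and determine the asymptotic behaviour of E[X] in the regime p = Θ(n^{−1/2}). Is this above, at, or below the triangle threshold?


Number of potential triangles: C(155, 3) = 608685.
Each occurs with probability p³ ≈ (0.64258)³ ≈ 2.6532148e-01.
By linearity: E[X] = C(155, 3)·p³ ≈ 608685 · 2.6532148e-01 ≈ 161497.20600.
Since α = 1/2 < 1, p = c/n^{1/2} ≫ 1/n is above the triangle threshold p ~ 1/n. Asymptotically E[X] ~ (c³/6)·n^{3(1−α)} = (8³/6)·n^{1.5} → ∞; triangles are abundant w.h.p.

E[X] ≈ 161497.20600; in regime p = Θ(1/n^{1/2}) E[X] diverges (above the triangle threshold p ~ 1/n).
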